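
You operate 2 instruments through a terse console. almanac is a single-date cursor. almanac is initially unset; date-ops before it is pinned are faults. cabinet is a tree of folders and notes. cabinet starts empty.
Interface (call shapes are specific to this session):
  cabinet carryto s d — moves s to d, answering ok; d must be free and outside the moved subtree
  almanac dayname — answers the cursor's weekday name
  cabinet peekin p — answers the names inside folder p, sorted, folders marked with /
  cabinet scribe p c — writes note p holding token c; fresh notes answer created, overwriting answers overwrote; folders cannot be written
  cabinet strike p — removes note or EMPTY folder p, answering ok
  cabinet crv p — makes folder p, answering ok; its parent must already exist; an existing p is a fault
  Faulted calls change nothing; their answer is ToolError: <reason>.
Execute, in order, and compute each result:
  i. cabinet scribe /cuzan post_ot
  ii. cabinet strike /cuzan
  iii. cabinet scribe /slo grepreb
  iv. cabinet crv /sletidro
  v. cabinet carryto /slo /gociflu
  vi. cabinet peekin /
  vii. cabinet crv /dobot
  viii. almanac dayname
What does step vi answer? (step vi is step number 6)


I invoke cabinet scribe on p='/cuzan', c='post_ot', and observe created.
Next I call cabinet strike on p='/cuzan', yielding ok.
I call cabinet scribe on p='/slo', c='grepreb', which returns created.
I run cabinet crv on p='/sletidro', which returns ok.
I use cabinet carryto on s='/slo', d='/gociflu': ok.
I run cabinet peekin on p='/', which returns [gociflu, sletidro/].
I try cabinet crv on p='/dobot': ok.
I try almanac dayname, and get ToolError: no date set.

Answer: [gociflu, sletidro/]


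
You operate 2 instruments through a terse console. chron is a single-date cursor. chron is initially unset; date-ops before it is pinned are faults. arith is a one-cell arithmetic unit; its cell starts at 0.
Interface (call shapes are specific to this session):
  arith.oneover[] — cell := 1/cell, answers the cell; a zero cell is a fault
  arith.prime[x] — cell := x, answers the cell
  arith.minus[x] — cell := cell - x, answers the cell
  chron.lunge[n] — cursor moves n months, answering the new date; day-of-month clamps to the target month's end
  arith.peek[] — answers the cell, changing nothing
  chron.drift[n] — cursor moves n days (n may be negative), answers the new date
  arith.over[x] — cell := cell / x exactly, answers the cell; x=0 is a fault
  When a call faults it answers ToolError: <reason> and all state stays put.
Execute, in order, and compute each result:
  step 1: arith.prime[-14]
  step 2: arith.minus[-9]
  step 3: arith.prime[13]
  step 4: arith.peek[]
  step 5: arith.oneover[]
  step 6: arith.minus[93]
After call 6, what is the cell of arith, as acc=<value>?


Act: arith.prime[-14]
Obs: -14
Act: arith.minus[-9]
Obs: -5
Act: arith.prime[13]
Obs: 13
Act: arith.peek[]
Obs: 13
Act: arith.oneover[]
Obs: 1/13
Act: arith.minus[93]
Obs: -1208/13

Answer: acc=-1208/13


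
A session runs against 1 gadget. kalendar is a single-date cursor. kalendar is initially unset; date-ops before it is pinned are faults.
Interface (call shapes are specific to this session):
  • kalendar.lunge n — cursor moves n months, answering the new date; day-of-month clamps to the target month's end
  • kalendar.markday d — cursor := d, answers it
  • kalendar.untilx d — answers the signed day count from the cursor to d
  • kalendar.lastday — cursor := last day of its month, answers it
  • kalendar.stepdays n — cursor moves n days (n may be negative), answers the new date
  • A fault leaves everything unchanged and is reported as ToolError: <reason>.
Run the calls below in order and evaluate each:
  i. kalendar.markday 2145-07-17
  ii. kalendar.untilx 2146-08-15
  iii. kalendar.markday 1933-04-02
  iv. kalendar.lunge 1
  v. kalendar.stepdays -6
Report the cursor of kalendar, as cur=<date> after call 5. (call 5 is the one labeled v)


Answer: cur=1933-04-26

Derivation:
Act: kalendar.markday[d: 2145-07-17]
Obs: 2145-07-17
Act: kalendar.untilx[d: 2146-08-15]
Obs: 394
Act: kalendar.markday[d: 1933-04-02]
Obs: 1933-04-02
Act: kalendar.lunge[n: 1]
Obs: 1933-05-02
Act: kalendar.stepdays[n: -6]
Obs: 1933-04-26


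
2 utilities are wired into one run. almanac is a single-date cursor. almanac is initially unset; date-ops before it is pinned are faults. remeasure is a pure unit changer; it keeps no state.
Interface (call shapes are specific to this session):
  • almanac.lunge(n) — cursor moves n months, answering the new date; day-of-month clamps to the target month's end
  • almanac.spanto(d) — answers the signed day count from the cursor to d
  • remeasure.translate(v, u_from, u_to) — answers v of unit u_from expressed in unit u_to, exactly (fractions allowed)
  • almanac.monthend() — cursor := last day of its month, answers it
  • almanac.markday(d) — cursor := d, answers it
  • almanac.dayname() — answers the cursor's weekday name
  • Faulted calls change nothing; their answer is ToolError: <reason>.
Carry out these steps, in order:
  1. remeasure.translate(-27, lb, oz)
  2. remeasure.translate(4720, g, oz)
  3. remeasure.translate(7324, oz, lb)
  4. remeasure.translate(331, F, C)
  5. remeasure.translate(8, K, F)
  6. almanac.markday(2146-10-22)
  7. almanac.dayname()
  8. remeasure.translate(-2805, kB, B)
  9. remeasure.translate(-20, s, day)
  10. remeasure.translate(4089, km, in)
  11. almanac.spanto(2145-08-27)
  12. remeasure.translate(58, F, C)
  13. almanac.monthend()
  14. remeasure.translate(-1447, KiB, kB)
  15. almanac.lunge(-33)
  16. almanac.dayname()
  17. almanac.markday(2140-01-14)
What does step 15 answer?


// 1. remeasure.translate(-27, lb, oz) -> -432
// 2. remeasure.translate(4720, g, oz) -> 7552000000/45359237
// 3. remeasure.translate(7324, oz, lb) -> 1831/4
// 4. remeasure.translate(331, F, C) -> 1495/9
// 5. remeasure.translate(8, K, F) -> -44527/100
// 6. almanac.markday(2146-10-22) -> 2146-10-22
// 7. almanac.dayname() -> Saturday
// 8. remeasure.translate(-2805, kB, B) -> -2805000
// 9. remeasure.translate(-20, s, day) -> -1/4320
// 10. remeasure.translate(4089, km, in) -> 20445000000/127
// 11. almanac.spanto(2145-08-27) -> -421
// 12. remeasure.translate(58, F, C) -> 130/9
// 13. almanac.monthend() -> 2146-10-31
// 14. remeasure.translate(-1447, KiB, kB) -> -185216/125
// 15. almanac.lunge(-33) -> 2144-01-31
// 16. almanac.dayname() -> Friday
// 17. almanac.markday(2140-01-14) -> 2140-01-14

Answer: 2144-01-31


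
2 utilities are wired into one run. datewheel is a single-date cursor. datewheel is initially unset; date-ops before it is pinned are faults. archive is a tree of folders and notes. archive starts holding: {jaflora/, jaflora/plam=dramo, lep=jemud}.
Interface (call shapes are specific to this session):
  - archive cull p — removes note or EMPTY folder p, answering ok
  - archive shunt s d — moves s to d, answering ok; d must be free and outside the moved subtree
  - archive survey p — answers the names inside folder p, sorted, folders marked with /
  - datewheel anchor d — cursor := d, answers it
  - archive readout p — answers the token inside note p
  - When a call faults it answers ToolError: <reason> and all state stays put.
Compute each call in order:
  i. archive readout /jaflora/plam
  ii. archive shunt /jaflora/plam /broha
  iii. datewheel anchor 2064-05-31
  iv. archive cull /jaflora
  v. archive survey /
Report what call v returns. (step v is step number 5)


Step: archive readout[p→/jaflora/plam]
Result: dramo
Step: archive shunt[s→/jaflora/plam; d→/broha]
Result: ok
Step: datewheel anchor[d→2064-05-31]
Result: 2064-05-31
Step: archive cull[p→/jaflora]
Result: ok
Step: archive survey[p→/]
Result: [broha, lep]

Answer: [broha, lep]


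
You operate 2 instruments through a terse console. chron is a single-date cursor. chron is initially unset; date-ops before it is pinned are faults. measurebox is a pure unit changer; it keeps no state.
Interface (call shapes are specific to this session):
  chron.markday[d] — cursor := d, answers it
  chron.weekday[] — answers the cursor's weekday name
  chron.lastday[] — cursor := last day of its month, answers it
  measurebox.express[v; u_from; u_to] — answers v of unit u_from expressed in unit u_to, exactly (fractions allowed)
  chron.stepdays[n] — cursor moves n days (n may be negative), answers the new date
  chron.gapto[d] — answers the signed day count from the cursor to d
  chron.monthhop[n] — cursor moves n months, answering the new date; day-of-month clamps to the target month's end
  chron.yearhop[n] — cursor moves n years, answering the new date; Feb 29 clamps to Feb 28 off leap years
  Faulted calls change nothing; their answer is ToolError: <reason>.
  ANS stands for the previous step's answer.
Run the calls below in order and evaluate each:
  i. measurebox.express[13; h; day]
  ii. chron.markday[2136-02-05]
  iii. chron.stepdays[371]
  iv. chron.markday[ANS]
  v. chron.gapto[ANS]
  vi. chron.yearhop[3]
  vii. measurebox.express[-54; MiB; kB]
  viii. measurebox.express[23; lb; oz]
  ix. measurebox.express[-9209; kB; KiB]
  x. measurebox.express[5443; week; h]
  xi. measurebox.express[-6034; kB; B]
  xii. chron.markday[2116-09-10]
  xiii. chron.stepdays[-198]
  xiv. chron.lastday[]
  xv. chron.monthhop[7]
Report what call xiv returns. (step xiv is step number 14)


Answer: 2116-02-29

Derivation:
>>> measurebox.express 13 h day
  13/24
>>> chron.markday 2136-02-05
  2136-02-05
>>> chron.stepdays 371
  2137-02-10
>>> chron.markday ANS
  2137-02-10
>>> chron.gapto ANS
  0
>>> chron.yearhop 3
  2140-02-10
>>> measurebox.express -54 MiB kB
  -7077888/125
>>> measurebox.express 23 lb oz
  368
>>> measurebox.express -9209 kB KiB
  -1151125/128
>>> measurebox.express 5443 week h
  914424
>>> measurebox.express -6034 kB B
  -6034000
>>> chron.markday 2116-09-10
  2116-09-10
>>> chron.stepdays -198
  2116-02-25
>>> chron.lastday
  2116-02-29
>>> chron.monthhop 7
  2116-09-29


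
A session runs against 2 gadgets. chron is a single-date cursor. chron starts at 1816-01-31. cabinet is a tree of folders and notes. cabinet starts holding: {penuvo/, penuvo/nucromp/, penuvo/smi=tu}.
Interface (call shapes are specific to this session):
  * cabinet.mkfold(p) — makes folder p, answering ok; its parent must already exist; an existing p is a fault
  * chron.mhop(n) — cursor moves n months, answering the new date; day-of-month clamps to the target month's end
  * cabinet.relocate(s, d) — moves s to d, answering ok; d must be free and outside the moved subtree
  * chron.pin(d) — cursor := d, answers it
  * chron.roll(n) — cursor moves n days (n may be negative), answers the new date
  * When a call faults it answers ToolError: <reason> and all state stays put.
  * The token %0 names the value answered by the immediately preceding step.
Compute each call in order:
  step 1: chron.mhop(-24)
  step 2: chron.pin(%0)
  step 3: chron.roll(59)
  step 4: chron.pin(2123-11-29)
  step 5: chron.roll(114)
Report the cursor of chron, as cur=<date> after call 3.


Calling chron.mhop using -24, → 1814-01-31.
I call chron.pin using %0, giving 1814-01-31.
I try chron.roll using 59, → 1814-03-31.
I invoke chron.pin using 2123-11-29, and observe 2123-11-29.
Now I run chron.roll using 114, giving 2124-03-22.

Answer: cur=1814-03-31


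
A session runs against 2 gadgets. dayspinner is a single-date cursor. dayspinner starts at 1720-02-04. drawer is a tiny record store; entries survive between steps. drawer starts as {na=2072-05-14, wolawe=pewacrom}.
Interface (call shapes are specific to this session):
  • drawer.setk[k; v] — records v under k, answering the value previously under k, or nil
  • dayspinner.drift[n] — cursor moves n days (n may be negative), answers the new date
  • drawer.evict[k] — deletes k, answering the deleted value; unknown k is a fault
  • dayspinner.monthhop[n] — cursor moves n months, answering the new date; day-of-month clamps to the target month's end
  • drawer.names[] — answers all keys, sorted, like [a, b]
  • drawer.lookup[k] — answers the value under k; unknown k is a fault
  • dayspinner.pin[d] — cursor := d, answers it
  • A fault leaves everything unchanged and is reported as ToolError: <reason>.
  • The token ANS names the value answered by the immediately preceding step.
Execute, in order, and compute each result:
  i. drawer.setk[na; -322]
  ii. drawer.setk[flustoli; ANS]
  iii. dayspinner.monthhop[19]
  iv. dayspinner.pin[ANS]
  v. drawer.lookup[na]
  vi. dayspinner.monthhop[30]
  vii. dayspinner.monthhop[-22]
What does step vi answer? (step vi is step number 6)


Answer: 1724-03-04

Derivation:
→ drawer.setk(k=na, v=-322)
← 2072-05-14
→ drawer.setk(k=flustoli, v=ANS)
← nil
→ dayspinner.monthhop(n=19)
← 1721-09-04
→ dayspinner.pin(d=ANS)
← 1721-09-04
→ drawer.lookup(k=na)
← -322
→ dayspinner.monthhop(n=30)
← 1724-03-04
→ dayspinner.monthhop(n=-22)
← 1722-05-04


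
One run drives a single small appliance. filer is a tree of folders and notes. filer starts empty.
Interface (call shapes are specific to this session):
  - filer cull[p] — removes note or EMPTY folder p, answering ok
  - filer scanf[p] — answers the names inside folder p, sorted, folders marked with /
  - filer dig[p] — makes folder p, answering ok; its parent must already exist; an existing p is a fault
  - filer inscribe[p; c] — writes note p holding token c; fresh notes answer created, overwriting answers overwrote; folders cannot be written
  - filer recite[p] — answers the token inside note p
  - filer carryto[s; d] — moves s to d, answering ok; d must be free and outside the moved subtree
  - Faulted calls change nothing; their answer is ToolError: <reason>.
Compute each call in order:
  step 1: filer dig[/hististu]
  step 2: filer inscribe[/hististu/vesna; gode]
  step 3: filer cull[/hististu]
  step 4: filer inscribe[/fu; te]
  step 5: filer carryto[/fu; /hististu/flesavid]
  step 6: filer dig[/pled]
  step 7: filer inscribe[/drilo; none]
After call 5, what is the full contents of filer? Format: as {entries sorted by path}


I try filer dig passing /hististu, yielding ok.
Using filer inscribe passing /hististu/vesna, gode, giving created.
I try filer cull passing /hististu, and get ToolError: not empty.
Now I run filer inscribe passing /fu, te: created.
Invoking filer carryto passing /fu, /hististu/flesavid, — result: ok.
Invoking filer dig passing /pled, which returns ok.
I call filer inscribe passing /drilo, none, which returns created.

Answer: {hististu/, hististu/flesavid=te, hististu/vesna=gode}


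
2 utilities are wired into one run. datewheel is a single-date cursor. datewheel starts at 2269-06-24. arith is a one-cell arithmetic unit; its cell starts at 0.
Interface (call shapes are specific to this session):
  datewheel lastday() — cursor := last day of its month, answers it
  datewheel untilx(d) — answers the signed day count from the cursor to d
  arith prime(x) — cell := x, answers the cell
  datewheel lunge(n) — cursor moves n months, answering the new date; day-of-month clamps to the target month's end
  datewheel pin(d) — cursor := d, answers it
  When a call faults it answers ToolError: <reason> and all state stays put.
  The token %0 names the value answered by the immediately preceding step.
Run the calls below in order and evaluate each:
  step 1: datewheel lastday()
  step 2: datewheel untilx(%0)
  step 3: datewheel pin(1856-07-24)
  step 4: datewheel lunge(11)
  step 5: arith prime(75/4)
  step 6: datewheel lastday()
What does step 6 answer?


>> datewheel lastday()
<< 2269-06-30
>> datewheel untilx(d=%0)
<< 0
>> datewheel pin(d=1856-07-24)
<< 1856-07-24
>> datewheel lunge(n=11)
<< 1857-06-24
>> arith prime(x=75/4)
<< 75/4
>> datewheel lastday()
<< 1857-06-30

Answer: 1857-06-30


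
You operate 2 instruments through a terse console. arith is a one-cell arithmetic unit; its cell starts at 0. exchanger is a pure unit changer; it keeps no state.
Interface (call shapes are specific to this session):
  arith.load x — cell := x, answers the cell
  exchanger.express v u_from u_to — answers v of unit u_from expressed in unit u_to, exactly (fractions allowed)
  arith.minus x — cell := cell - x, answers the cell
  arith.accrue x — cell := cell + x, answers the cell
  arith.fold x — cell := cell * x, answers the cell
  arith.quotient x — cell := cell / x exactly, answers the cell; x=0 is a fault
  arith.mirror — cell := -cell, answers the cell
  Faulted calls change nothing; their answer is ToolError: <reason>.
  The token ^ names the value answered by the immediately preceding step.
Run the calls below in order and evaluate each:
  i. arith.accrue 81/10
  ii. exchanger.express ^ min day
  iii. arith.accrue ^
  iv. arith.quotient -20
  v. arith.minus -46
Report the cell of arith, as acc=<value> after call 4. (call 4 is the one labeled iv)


>> arith.accrue(81/10)
<< 81/10
>> exchanger.express(^, min, day)
<< 9/1600
>> arith.accrue(^)
<< 12969/1600
>> arith.quotient(-20)
<< -12969/32000
>> arith.minus(-46)
<< 1459031/32000

Answer: acc=-12969/32000


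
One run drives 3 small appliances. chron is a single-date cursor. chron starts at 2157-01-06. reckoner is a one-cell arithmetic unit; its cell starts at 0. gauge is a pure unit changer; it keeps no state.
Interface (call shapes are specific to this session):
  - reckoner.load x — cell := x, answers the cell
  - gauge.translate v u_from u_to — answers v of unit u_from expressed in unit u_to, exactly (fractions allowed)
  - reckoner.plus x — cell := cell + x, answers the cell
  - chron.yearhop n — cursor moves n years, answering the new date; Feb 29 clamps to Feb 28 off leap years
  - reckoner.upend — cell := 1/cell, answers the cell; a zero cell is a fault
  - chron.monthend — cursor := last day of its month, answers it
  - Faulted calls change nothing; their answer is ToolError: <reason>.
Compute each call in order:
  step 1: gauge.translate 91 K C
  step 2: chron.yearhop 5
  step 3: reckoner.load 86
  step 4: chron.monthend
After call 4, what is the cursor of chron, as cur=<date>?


Step: translate[v: 91; u_from: K; u_to: C]
Result: -3643/20
Step: yearhop[n: 5]
Result: 2162-01-06
Step: load[x: 86]
Result: 86
Step: monthend[]
Result: 2162-01-31

Answer: cur=2162-01-31


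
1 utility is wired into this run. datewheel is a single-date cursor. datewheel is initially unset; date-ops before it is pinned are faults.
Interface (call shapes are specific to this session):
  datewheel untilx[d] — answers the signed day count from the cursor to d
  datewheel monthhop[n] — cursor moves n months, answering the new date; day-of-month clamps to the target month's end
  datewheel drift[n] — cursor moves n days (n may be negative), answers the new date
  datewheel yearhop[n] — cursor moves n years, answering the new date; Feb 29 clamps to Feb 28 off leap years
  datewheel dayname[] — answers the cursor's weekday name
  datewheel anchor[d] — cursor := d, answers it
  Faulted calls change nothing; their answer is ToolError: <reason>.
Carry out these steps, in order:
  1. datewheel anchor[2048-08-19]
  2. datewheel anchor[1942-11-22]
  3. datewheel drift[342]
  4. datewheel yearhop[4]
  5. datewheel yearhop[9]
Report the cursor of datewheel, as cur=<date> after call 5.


~$ datewheel anchor d→2048-08-19
:: 2048-08-19
~$ datewheel anchor d→1942-11-22
:: 1942-11-22
~$ datewheel drift n→342
:: 1943-10-30
~$ datewheel yearhop n→4
:: 1947-10-30
~$ datewheel yearhop n→9
:: 1956-10-30

Answer: cur=1956-10-30


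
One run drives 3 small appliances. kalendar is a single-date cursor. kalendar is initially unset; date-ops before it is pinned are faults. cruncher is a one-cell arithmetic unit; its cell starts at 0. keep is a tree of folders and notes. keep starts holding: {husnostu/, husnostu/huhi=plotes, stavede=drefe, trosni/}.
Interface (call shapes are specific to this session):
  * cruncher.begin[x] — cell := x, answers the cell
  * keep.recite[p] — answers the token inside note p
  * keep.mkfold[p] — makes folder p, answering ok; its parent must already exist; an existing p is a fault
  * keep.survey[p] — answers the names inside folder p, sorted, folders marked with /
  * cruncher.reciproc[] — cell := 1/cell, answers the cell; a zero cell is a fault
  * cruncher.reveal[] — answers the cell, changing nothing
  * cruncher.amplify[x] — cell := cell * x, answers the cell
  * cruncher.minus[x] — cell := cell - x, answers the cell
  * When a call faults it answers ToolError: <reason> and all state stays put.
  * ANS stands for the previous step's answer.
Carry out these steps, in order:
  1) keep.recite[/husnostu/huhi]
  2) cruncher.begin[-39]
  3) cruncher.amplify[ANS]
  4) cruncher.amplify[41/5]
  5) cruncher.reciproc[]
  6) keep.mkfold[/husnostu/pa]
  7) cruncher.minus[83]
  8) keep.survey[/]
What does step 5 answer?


Answer: 5/62361

Derivation:
> keep.recite p: /husnostu/huhi
= plotes
> cruncher.begin x: -39
= -39
> cruncher.amplify x: ANS
= 1521
> cruncher.amplify x: 41/5
= 62361/5
> cruncher.reciproc
= 5/62361
> keep.mkfold p: /husnostu/pa
= ok
> cruncher.minus x: 83
= -5175958/62361
> keep.survey p: /
= [husnostu/, stavede, trosni/]


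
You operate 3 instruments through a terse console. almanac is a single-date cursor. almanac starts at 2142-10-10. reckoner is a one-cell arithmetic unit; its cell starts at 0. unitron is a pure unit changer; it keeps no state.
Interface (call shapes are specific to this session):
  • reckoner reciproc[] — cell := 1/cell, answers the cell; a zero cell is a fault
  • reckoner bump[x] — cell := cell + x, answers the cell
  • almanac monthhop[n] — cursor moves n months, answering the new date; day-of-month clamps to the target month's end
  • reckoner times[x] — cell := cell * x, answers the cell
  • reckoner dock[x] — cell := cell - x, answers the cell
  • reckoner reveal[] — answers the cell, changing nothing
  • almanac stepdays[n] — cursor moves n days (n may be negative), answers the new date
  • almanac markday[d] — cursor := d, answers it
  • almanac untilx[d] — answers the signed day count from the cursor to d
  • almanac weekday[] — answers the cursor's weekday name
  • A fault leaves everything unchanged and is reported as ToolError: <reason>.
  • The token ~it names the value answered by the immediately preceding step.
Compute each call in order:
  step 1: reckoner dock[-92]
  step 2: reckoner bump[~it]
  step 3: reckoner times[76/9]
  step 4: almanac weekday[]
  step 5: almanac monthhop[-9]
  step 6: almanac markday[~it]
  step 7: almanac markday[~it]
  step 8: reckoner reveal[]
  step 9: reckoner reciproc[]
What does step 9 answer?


Answer: 9/13984

Derivation:
CALL reckoner dock[x='-92']
RET  92
CALL reckoner bump[x='~it']
RET  184
CALL reckoner times[x='76/9']
RET  13984/9
CALL almanac weekday[]
RET  Wednesday
CALL almanac monthhop[n='-9']
RET  2142-01-10
CALL almanac markday[d='~it']
RET  2142-01-10
CALL almanac markday[d='~it']
RET  2142-01-10
CALL reckoner reveal[]
RET  13984/9
CALL reckoner reciproc[]
RET  9/13984


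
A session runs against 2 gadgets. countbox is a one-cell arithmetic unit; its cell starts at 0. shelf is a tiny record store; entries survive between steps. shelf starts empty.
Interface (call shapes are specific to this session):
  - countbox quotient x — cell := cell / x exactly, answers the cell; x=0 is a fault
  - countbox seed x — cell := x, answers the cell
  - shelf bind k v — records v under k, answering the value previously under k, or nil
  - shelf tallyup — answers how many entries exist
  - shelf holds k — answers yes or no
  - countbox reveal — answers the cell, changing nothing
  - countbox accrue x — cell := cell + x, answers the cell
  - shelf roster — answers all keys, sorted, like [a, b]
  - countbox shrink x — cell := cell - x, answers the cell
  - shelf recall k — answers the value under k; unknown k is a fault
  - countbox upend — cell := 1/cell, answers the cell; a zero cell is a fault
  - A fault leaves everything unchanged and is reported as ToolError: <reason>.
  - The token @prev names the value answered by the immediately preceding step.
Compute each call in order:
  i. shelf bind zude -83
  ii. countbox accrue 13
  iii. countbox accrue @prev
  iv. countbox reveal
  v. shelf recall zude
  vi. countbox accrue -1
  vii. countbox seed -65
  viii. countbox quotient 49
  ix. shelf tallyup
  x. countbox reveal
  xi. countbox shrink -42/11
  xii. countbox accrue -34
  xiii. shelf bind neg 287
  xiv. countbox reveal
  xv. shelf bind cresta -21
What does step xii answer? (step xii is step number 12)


-> shelf bind(k→zude, v→-83)
<- nil
-> countbox accrue(x→13)
<- 13
-> countbox accrue(x→@prev)
<- 26
-> countbox reveal()
<- 26
-> shelf recall(k→zude)
<- -83
-> countbox accrue(x→-1)
<- 25
-> countbox seed(x→-65)
<- -65
-> countbox quotient(x→49)
<- -65/49
-> shelf tallyup()
<- 1
-> countbox reveal()
<- -65/49
-> countbox shrink(x→-42/11)
<- 1343/539
-> countbox accrue(x→-34)
<- -16983/539
-> shelf bind(k→neg, v→287)
<- nil
-> countbox reveal()
<- -16983/539
-> shelf bind(k→cresta, v→-21)
<- nil

Answer: -16983/539


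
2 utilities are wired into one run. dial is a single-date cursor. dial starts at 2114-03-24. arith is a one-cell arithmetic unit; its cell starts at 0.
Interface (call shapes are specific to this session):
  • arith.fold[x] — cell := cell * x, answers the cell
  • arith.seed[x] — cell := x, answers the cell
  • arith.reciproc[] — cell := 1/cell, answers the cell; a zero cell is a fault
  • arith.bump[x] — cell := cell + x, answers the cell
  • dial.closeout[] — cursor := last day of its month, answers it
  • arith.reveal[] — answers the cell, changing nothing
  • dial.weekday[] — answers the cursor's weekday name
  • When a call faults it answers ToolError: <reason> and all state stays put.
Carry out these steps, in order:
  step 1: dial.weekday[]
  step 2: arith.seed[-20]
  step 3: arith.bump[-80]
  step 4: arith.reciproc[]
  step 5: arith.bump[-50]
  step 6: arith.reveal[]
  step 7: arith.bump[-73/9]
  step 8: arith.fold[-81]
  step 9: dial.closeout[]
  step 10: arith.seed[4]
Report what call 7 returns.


% dial.weekday
= Saturday
% arith.seed x: -20
= -20
% arith.bump x: -80
= -100
% arith.reciproc
= -1/100
% arith.bump x: -50
= -5001/100
% arith.reveal
= -5001/100
% arith.bump x: -73/9
= -52309/900
% arith.fold x: -81
= 470781/100
% dial.closeout
= 2114-03-31
% arith.seed x: 4
= 4

Answer: -52309/900


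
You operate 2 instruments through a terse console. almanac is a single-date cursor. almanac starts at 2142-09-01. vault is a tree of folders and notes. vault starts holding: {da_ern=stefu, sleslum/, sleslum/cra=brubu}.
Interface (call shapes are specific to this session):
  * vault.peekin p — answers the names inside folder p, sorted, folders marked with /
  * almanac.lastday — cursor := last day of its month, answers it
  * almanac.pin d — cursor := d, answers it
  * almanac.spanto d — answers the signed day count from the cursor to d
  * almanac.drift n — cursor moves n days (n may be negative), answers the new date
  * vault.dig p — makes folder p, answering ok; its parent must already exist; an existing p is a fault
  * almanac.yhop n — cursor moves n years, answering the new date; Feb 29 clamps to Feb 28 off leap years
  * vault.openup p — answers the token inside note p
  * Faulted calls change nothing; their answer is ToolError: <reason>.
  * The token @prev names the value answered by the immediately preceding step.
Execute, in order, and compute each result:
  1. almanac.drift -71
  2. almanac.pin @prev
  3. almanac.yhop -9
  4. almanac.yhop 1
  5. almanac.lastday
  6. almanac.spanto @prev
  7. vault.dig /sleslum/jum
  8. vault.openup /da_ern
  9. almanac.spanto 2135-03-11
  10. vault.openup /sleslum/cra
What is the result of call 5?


$ almanac.drift n: -71
[out] 2142-06-22
$ almanac.pin d: @prev
[out] 2142-06-22
$ almanac.yhop n: -9
[out] 2133-06-22
$ almanac.yhop n: 1
[out] 2134-06-22
$ almanac.lastday
[out] 2134-06-30
$ almanac.spanto d: @prev
[out] 0
$ vault.dig p: /sleslum/jum
[out] ok
$ vault.openup p: /da_ern
[out] stefu
$ almanac.spanto d: 2135-03-11
[out] 254
$ vault.openup p: /sleslum/cra
[out] brubu

Answer: 2134-06-30


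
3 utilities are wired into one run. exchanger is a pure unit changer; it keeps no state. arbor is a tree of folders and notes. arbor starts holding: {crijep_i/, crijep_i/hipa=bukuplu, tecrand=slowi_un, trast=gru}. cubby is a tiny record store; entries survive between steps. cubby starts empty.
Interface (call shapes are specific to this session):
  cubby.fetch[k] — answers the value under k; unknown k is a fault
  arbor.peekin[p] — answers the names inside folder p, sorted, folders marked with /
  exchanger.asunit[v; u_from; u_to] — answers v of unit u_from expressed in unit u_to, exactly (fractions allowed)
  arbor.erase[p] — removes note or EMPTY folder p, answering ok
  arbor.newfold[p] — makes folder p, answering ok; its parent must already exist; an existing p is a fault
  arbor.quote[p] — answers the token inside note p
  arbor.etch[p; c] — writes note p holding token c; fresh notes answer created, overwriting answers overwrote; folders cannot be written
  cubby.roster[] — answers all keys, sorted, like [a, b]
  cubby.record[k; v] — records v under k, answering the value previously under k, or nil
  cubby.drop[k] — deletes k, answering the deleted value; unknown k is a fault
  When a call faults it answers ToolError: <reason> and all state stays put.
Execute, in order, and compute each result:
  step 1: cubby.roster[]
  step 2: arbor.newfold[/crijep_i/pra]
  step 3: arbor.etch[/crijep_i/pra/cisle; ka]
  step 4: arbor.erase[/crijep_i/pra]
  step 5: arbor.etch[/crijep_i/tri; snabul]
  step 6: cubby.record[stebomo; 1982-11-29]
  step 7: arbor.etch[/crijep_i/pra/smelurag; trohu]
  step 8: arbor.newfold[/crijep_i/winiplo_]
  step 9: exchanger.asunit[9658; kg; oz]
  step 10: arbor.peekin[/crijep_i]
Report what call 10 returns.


% cubby.roster() == []
% arbor.newfold(p=/crijep_i/pra) == ok
% arbor.etch(p=/crijep_i/pra/cisle, c=ka) == created
% arbor.erase(p=/crijep_i/pra) == ToolError: not empty
% arbor.etch(p=/crijep_i/tri, c=snabul) == created
% cubby.record(k=stebomo, v=1982-11-29) == nil
% arbor.etch(p=/crijep_i/pra/smelurag, c=trohu) == created
% arbor.newfold(p=/crijep_i/winiplo_) == ok
% exchanger.asunit(v=9658, u_from=kg, u_to=oz) == 1404800000000/4123567
% arbor.peekin(p=/crijep_i) == [hipa, pra/, tri, winiplo_/]

Answer: [hipa, pra/, tri, winiplo_/]


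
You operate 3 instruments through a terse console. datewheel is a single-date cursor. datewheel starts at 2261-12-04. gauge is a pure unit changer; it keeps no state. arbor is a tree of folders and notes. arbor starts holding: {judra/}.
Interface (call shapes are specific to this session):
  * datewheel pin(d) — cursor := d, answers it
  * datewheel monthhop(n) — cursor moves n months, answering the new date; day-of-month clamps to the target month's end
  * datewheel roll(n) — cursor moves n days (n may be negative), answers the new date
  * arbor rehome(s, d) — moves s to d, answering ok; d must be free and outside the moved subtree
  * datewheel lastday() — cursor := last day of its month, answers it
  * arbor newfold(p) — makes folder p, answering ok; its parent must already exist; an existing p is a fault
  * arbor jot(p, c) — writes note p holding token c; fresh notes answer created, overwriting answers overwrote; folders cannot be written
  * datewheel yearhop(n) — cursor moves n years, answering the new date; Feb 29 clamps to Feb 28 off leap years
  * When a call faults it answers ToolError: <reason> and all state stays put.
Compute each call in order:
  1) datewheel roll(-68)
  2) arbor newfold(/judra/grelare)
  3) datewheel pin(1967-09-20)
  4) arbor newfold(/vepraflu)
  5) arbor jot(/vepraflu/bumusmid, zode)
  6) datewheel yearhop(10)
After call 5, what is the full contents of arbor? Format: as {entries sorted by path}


Answer: {judra/, judra/grelare/, vepraflu/, vepraflu/bumusmid=zode}

Derivation:
-> datewheel roll(-68)
<- 2261-09-27
-> arbor newfold(/judra/grelare)
<- ok
-> datewheel pin(1967-09-20)
<- 1967-09-20
-> arbor newfold(/vepraflu)
<- ok
-> arbor jot(/vepraflu/bumusmid, zode)
<- created
-> datewheel yearhop(10)
<- 1977-09-20


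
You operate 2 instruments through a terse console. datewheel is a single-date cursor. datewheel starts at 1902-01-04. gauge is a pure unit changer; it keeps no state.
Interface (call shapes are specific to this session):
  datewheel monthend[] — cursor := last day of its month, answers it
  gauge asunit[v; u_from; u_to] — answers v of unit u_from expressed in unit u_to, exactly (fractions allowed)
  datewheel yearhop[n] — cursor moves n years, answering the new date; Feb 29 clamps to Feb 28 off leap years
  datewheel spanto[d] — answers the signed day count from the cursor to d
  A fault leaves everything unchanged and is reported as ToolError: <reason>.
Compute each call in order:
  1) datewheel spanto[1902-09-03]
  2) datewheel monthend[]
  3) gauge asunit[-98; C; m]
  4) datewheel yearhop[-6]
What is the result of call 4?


Answer: 1896-01-31

Derivation:
% datewheel spanto(d=1902-09-03) -> 242
% datewheel monthend() -> 1902-01-31
% gauge asunit(v=-98, u_from=C, u_to=m) -> ToolError: incompatible units
% datewheel yearhop(n=-6) -> 1896-01-31


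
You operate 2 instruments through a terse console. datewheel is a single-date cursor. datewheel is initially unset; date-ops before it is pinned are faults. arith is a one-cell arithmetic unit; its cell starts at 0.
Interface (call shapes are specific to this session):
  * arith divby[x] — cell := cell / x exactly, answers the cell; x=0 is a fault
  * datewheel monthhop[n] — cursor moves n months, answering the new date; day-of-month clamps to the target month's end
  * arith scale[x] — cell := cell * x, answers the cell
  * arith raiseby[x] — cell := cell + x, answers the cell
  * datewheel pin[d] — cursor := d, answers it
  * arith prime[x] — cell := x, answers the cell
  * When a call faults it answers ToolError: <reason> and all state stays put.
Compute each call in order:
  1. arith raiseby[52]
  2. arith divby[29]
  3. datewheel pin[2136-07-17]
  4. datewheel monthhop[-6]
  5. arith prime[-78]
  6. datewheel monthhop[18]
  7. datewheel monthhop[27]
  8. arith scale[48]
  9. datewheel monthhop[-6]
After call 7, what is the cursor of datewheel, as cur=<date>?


Answer: cur=2139-10-17

Derivation:
Act: arith raiseby[x='52']
Obs: 52
Act: arith divby[x='29']
Obs: 52/29
Act: datewheel pin[d='2136-07-17']
Obs: 2136-07-17
Act: datewheel monthhop[n='-6']
Obs: 2136-01-17
Act: arith prime[x='-78']
Obs: -78
Act: datewheel monthhop[n='18']
Obs: 2137-07-17
Act: datewheel monthhop[n='27']
Obs: 2139-10-17
Act: arith scale[x='48']
Obs: -3744
Act: datewheel monthhop[n='-6']
Obs: 2139-04-17


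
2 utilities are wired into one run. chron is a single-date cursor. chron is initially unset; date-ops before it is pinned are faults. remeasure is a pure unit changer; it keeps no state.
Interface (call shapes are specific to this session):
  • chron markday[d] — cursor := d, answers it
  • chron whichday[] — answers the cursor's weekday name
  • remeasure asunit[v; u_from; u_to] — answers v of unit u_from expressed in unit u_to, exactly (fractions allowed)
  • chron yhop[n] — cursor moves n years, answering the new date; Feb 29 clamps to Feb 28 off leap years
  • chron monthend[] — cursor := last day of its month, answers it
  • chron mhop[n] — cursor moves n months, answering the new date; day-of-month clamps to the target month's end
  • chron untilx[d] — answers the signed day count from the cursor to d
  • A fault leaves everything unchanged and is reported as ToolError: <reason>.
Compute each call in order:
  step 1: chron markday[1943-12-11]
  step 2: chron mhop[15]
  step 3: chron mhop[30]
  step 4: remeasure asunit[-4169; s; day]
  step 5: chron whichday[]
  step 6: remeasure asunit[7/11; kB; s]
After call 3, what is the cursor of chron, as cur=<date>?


Answer: cur=1947-09-11

Derivation:
;; 1. chron markday(d='1943-12-11') : 1943-12-11
;; 2. chron mhop(n='15') : 1945-03-11
;; 3. chron mhop(n='30') : 1947-09-11
;; 4. remeasure asunit(v='-4169', u_from='s', u_to='day') : -4169/86400
;; 5. chron whichday() : Thursday
;; 6. remeasure asunit(v='7/11', u_from='kB', u_to='s') : ToolError: incompatible units


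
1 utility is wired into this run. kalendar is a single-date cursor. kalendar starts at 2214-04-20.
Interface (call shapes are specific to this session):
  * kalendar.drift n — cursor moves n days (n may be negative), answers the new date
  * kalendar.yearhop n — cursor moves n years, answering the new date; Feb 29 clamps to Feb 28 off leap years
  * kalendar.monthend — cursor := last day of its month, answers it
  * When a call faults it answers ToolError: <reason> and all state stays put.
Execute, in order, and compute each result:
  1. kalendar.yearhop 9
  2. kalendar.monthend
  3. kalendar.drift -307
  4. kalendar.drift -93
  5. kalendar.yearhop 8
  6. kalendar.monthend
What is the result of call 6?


Answer: 2230-03-31

Derivation:
→ kalendar.yearhop(9)
← 2223-04-20
→ kalendar.monthend()
← 2223-04-30
→ kalendar.drift(-307)
← 2222-06-27
→ kalendar.drift(-93)
← 2222-03-26
→ kalendar.yearhop(8)
← 2230-03-26
→ kalendar.monthend()
← 2230-03-31


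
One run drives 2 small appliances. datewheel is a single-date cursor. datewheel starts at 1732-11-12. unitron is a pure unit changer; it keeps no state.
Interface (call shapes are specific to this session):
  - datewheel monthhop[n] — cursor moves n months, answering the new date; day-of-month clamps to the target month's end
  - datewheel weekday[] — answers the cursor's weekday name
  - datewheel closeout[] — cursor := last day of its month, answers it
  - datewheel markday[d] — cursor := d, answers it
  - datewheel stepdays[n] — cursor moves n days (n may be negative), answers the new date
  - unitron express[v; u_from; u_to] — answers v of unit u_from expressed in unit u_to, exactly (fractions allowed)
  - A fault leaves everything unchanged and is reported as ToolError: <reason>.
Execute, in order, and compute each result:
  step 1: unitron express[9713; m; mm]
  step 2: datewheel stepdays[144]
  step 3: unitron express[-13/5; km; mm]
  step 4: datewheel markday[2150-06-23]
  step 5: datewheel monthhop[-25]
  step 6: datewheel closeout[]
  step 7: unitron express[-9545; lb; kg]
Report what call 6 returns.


Answer: 2148-05-31

Derivation:
·→ unitron express(v→9713, u_from→m, u_to→mm)
·← 9713000
·→ datewheel stepdays(n→144)
·← 1733-04-05
·→ unitron express(v→-13/5, u_from→km, u_to→mm)
·← -2600000
·→ datewheel markday(d→2150-06-23)
·← 2150-06-23
·→ datewheel monthhop(n→-25)
·← 2148-05-23
·→ datewheel closeout()
·← 2148-05-31
·→ unitron express(v→-9545, u_from→lb, u_to→kg)
·← -86590783433/20000000


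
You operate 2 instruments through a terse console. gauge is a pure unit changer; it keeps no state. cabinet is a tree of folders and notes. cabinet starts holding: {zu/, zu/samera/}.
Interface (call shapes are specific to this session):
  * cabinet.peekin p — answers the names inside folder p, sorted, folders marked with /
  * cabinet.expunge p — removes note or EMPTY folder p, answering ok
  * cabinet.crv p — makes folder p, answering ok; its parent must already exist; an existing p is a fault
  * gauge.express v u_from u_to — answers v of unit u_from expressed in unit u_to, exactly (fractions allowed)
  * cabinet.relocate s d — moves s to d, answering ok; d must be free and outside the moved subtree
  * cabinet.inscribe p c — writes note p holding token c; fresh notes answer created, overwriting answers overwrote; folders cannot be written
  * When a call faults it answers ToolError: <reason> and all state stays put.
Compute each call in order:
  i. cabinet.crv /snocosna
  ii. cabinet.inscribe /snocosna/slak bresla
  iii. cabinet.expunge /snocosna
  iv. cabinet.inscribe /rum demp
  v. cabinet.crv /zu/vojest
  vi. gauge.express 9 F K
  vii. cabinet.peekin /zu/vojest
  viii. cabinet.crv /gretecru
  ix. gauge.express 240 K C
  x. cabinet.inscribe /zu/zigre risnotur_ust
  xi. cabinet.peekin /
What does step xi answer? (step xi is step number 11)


==> cabinet.crv(/snocosna)
<== ok
==> cabinet.inscribe(/snocosna/slak, bresla)
<== created
==> cabinet.expunge(/snocosna)
<== ToolError: not empty
==> cabinet.inscribe(/rum, demp)
<== created
==> cabinet.crv(/zu/vojest)
<== ok
==> gauge.express(9, F, K)
<== 46867/180
==> cabinet.peekin(/zu/vojest)
<== []
==> cabinet.crv(/gretecru)
<== ok
==> gauge.express(240, K, C)
<== -663/20
==> cabinet.inscribe(/zu/zigre, risnotur_ust)
<== created
==> cabinet.peekin(/)
<== [gretecru/, rum, snocosna/, zu/]

Answer: [gretecru/, rum, snocosna/, zu/]
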